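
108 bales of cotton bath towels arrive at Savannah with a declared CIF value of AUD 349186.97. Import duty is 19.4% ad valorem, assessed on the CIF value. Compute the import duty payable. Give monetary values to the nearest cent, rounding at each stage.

Import duty: AUD 67742.27

Import duty = 349186.97 × 19.4% = 67742.27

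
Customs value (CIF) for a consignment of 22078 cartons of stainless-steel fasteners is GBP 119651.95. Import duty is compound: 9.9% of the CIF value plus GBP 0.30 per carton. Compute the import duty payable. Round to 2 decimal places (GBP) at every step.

Import duty: GBP 18468.94

Ad valorem component: 119651.95 × 9.9% = 11845.54
Specific component: 22078 × 0.30 = 6623.40
Import duty = 11845.54 + 6623.40 = 18468.94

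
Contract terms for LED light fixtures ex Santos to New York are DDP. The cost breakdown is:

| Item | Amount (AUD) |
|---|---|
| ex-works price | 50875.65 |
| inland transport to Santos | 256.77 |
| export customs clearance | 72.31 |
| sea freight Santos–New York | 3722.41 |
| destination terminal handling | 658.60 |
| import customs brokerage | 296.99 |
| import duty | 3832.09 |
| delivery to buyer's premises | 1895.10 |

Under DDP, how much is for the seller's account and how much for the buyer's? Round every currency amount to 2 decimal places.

Seller: AUD 61609.92; buyer: AUD 0.00

DDP: the seller bears all costs including import duty.
Seller's account: goods 50875.65 + inland to port 256.77 + export clearance 72.31 + freight 3722.41 + destination terminal 658.60 + brokerage 296.99 + duty 3832.09 + delivery 1895.10 = 61609.92
Buyer's account: 0.00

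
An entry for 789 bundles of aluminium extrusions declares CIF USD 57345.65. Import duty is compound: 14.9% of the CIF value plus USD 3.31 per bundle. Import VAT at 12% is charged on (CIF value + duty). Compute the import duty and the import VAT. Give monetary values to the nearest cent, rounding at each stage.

Ad valorem component: 57345.65 × 14.9% = 8544.50
Specific component: 789 × 3.31 = 2611.59
Import duty = 8544.50 + 2611.59 = 11156.09
VAT base = CIF + duty = 57345.65 + 11156.09 = 68501.74
Import VAT = 68501.74 × 12% = 8220.21

Import duty: USD 11156.09; import VAT: USD 8220.21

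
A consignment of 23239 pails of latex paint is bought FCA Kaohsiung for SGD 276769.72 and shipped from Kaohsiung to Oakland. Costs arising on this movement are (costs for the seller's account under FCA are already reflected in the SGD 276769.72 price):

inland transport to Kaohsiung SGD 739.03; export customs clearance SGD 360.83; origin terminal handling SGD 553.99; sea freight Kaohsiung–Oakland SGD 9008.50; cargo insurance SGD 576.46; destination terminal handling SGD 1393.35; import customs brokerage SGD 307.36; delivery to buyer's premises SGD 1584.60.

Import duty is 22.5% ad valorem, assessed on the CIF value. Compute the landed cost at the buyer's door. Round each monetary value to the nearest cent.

Total landed cost: SGD 354748.43

FCA: the seller delivers export-cleared goods to the carrier; the buyer bears costs from that point.
Already in the invoice (seller's account under FCA): inland to port, export clearance — exclude.
CIF value = FCA price + origin terminal + freight + insurance = 276769.72 + 553.99 + 9008.50 + 576.46 = 286908.67
Import duty = 286908.67 × 22.5% = 64554.45
Buyer bears: origin terminal 553.99 + freight 9008.50 + insurance 576.46 + destination terminal 1393.35 + brokerage 307.36 + delivery 1584.60 + duty 64554.45 = 77978.71
Landed cost = invoice 276769.72 + 77978.71 = 354748.43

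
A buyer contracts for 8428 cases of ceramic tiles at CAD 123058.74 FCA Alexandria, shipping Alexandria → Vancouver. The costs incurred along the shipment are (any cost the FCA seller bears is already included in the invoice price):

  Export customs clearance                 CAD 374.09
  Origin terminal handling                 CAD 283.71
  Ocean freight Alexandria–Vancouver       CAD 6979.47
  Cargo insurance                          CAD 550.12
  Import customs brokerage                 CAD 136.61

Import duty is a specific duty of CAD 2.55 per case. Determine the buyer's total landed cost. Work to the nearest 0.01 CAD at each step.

FCA: the seller delivers export-cleared goods to the carrier; the buyer bears costs from that point.
Already in the invoice (seller's account under FCA): export clearance — exclude.
CIF value = FCA price + origin terminal + freight + insurance = 123058.74 + 283.71 + 6979.47 + 550.12 = 130872.04
Import duty = 8428 × 2.55 = 21491.40
Buyer bears: origin terminal 283.71 + freight 6979.47 + insurance 550.12 + brokerage 136.61 + duty 21491.40 = 29441.31
Landed cost = invoice 123058.74 + 29441.31 = 152500.05

Total landed cost: CAD 152500.05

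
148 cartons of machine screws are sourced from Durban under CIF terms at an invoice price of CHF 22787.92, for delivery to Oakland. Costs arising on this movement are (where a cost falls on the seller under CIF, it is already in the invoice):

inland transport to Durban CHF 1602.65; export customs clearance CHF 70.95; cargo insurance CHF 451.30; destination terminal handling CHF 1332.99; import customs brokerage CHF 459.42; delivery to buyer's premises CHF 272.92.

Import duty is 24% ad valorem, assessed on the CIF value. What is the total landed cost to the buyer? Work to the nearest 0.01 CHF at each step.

Total landed cost: CHF 30322.35

CIF: the seller pays costs through ocean freight and marine insurance to the destination port.
Already in the invoice (seller's account under CIF): inland to port, export clearance, insurance — exclude.
The CIF price already equals the CIF value: 22787.92
Import duty = 22787.92 × 24% = 5469.10
Buyer bears: destination terminal 1332.99 + brokerage 459.42 + delivery 272.92 + duty 5469.10 = 7534.43
Landed cost = invoice 22787.92 + 7534.43 = 30322.35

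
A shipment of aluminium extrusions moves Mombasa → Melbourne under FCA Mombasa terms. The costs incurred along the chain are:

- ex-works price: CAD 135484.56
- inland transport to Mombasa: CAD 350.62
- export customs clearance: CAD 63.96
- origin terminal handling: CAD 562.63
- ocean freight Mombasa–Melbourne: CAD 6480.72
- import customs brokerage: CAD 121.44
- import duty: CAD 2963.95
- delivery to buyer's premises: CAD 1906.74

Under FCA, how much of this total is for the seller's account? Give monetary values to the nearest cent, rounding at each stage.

FCA: the seller delivers export-cleared goods to the carrier; the buyer bears costs from that point.
Seller's account: goods 135484.56 + inland to port 350.62 + export clearance 63.96 = 135899.14
Buyer's account: origin terminal 562.63 + freight 6480.72 + brokerage 121.44 + duty 2963.95 + delivery 1906.74 = 12035.48

Seller's account: CAD 135899.14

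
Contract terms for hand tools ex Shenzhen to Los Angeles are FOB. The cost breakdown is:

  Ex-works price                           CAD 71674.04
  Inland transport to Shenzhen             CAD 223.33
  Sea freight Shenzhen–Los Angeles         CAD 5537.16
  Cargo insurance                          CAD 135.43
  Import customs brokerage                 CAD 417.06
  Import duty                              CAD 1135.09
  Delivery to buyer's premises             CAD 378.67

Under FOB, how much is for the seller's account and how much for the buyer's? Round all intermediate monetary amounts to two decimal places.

FOB: the seller bears costs until goods are on board at the origin port; the buyer bears freight, insurance and all costs thereafter.
Seller's account: goods 71674.04 + inland to port 223.33 = 71897.37
Buyer's account: freight 5537.16 + insurance 135.43 + brokerage 417.06 + duty 1135.09 + delivery 378.67 = 7603.41

Seller: CAD 71897.37; buyer: CAD 7603.41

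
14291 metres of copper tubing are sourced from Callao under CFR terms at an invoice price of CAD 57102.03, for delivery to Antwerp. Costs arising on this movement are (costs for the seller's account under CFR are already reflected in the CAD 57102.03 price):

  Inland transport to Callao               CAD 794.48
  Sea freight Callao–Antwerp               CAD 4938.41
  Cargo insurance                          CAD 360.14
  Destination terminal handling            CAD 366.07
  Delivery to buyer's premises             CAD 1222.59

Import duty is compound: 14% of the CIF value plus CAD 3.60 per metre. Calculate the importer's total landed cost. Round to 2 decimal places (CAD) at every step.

Total landed cost: CAD 118543.13

CFR: the seller pays costs through ocean freight to the destination port, but not insurance.
Already in the invoice (seller's account under CFR): inland to port, freight — exclude.
CIF value = CFR price + insurance = 57102.03 + 360.14 = 57462.17
Ad valorem component: 57462.17 × 14% = 8044.70
Specific component: 14291 × 3.60 = 51447.60
Import duty = 8044.70 + 51447.60 = 59492.30
Buyer bears: insurance 360.14 + destination terminal 366.07 + delivery 1222.59 + duty 59492.30 = 61441.10
Landed cost = invoice 57102.03 + 61441.10 = 118543.13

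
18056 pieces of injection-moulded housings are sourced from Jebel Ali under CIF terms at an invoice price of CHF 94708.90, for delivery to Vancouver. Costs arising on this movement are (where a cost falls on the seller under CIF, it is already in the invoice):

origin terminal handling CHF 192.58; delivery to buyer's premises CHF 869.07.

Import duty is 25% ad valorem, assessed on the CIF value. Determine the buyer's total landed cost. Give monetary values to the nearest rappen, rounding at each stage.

CIF: the seller pays costs through ocean freight and marine insurance to the destination port.
Already in the invoice (seller's account under CIF): origin terminal — exclude.
The CIF price already equals the CIF value: 94708.90
Import duty = 94708.90 × 25% = 23677.23
Buyer bears: delivery 869.07 + duty 23677.23 = 24546.30
Landed cost = invoice 94708.90 + 24546.30 = 119255.20

Total landed cost: CHF 119255.20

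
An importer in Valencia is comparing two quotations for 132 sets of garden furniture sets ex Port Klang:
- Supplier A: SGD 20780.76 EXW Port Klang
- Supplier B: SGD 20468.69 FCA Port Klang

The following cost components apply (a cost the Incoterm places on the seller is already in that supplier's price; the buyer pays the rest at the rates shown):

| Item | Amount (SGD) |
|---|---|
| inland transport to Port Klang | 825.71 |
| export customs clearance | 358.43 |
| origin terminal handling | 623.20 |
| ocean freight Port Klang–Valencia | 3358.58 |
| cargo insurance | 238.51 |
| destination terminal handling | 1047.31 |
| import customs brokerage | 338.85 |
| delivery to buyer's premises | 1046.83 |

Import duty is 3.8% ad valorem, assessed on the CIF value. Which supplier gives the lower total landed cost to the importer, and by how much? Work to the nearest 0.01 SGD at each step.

Supplier B is cheaper by SGD 1553.07

Supplier A (EXW):
CIF value = EXW price + inland to port + export clearance + origin terminal + freight + insurance = 20780.76 + 825.71 + 358.43 + 623.20 + 3358.58 + 238.51 = 26185.19
Import duty = 26185.19 × 3.8% = 995.04
Buyer bears (A): 825.71 + 358.43 + 623.20 + 3358.58 + 238.51 + 1047.31 + 338.85 + 1046.83 = 7837.42
Landed cost (A) = invoice 20780.76 + 7837.42 + duty 995.04 = 29613.22
Supplier B (FCA):
CIF value = FCA price + origin terminal + freight + insurance = 20468.69 + 623.20 + 3358.58 + 238.51 = 24688.98
Import duty = 24688.98 × 3.8% = 938.18
Buyer bears (B): 623.20 + 3358.58 + 238.51 + 1047.31 + 338.85 + 1046.83 = 6653.28
Landed cost (B) = invoice 20468.69 + 6653.28 + duty 938.18 = 28060.15
Difference = |29613.22 − 28060.15| = 1553.07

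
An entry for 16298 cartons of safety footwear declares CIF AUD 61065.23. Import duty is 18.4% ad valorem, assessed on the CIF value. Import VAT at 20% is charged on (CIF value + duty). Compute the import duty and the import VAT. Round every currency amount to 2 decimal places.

Import duty: AUD 11236.00; import VAT: AUD 14460.25

Import duty = 61065.23 × 18.4% = 11236.00
VAT base = CIF + duty = 61065.23 + 11236.00 = 72301.23
Import VAT = 72301.23 × 20% = 14460.25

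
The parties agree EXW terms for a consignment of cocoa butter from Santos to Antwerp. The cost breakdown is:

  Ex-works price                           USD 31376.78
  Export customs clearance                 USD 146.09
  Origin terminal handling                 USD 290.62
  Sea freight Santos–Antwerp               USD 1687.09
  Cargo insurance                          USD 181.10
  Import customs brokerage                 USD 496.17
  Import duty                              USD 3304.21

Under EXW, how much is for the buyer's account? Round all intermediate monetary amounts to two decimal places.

EXW: the seller makes goods available at their premises; the buyer bears all onward costs.
Seller's account: goods 31376.78 = 31376.78
Buyer's account: export clearance 146.09 + origin terminal 290.62 + freight 1687.09 + insurance 181.10 + brokerage 496.17 + duty 3304.21 = 6105.28

Buyer's account: USD 6105.28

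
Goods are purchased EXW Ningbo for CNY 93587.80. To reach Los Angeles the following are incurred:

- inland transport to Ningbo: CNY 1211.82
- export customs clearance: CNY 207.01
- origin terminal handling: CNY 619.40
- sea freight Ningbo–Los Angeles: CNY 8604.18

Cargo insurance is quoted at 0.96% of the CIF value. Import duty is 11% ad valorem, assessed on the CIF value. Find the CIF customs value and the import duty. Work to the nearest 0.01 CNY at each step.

Let C be the CIF value. C = EXW price + pre-shipment costs + freight + 0.96% × C
C − 0.96% × C = 93587.80 + 1211.82 + 207.01 + 619.40 + 8604.18
0.9904 × C = 104230.21
C = 104230.21 / 0.9904 = 105240.52
Insurance premium = 0.96% × 105240.52 = 1010.31
Import duty = 105240.52 × 11% = 11576.46

CIF value: CNY 105240.52; import duty: CNY 11576.46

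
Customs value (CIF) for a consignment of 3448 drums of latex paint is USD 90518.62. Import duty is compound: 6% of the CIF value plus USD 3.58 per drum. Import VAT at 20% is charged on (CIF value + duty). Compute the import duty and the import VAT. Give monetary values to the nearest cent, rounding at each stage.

Ad valorem component: 90518.62 × 6% = 5431.12
Specific component: 3448 × 3.58 = 12343.84
Import duty = 5431.12 + 12343.84 = 17774.96
VAT base = CIF + duty = 90518.62 + 17774.96 = 108293.58
Import VAT = 108293.58 × 20% = 21658.72

Import duty: USD 17774.96; import VAT: USD 21658.72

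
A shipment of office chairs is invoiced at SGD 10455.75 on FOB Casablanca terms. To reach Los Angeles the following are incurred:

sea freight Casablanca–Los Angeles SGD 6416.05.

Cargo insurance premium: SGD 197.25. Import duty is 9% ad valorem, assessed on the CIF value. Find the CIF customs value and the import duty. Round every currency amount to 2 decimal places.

CIF value: SGD 17069.05; import duty: SGD 1536.21

CIF = FOB price + freight + insurance
CIF = 10455.75 + 6416.05 + 197.25 = 17069.05
Import duty = 17069.05 × 9% = 1536.21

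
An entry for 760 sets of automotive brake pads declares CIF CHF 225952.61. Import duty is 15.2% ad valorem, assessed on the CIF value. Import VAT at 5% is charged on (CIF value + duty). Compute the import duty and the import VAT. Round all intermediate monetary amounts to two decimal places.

Import duty = 225952.61 × 15.2% = 34344.80
VAT base = CIF + duty = 225952.61 + 34344.80 = 260297.41
Import VAT = 260297.41 × 5% = 13014.87

Import duty: CHF 34344.80; import VAT: CHF 13014.87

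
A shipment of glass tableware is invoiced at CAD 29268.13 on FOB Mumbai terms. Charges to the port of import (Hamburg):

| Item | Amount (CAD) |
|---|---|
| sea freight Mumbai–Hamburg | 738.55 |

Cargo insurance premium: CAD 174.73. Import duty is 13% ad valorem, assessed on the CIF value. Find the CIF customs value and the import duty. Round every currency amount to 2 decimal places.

CIF = FOB price + freight + insurance
CIF = 29268.13 + 738.55 + 174.73 = 30181.41
Import duty = 30181.41 × 13% = 3923.58

CIF value: CAD 30181.41; import duty: CAD 3923.58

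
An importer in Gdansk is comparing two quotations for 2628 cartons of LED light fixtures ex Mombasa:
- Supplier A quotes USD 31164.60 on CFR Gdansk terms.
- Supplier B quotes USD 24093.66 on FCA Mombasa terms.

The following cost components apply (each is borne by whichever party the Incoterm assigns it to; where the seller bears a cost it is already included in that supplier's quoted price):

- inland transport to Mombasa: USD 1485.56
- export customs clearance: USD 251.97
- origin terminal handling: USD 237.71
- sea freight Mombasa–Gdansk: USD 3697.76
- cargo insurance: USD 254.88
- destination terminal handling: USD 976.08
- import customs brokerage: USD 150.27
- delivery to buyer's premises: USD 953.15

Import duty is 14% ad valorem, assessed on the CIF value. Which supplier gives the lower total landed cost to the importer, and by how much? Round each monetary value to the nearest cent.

Supplier A (CFR):
CIF value = CFR price + insurance = 31164.60 + 254.88 = 31419.48
Import duty = 31419.48 × 14% = 4398.73
Buyer bears (A): 254.88 + 976.08 + 150.27 + 953.15 = 2334.38
Landed cost (A) = invoice 31164.60 + 2334.38 + duty 4398.73 = 37897.71
Supplier B (FCA):
CIF value = FCA price + origin terminal + freight + insurance = 24093.66 + 237.71 + 3697.76 + 254.88 = 28284.01
Import duty = 28284.01 × 14% = 3959.76
Buyer bears (B): 237.71 + 3697.76 + 254.88 + 976.08 + 150.27 + 953.15 = 6269.85
Landed cost (B) = invoice 24093.66 + 6269.85 + duty 3959.76 = 34323.27
Difference = |37897.71 − 34323.27| = 3574.44

Supplier B is cheaper by USD 3574.44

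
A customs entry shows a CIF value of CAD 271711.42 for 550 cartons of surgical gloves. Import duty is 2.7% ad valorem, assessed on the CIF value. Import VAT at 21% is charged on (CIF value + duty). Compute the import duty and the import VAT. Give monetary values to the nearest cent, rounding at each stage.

Import duty = 271711.42 × 2.7% = 7336.21
VAT base = CIF + duty = 271711.42 + 7336.21 = 279047.63
Import VAT = 279047.63 × 21% = 58600.00

Import duty: CAD 7336.21; import VAT: CAD 58600.00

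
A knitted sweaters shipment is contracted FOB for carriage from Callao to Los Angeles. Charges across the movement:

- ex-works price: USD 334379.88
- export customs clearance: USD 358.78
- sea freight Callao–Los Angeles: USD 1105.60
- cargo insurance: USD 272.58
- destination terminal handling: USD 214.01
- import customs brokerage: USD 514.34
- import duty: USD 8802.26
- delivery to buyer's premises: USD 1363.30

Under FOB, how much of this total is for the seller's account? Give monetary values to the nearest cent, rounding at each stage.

Seller's account: USD 334738.66

FOB: the seller bears costs until goods are on board at the origin port; the buyer bears freight, insurance and all costs thereafter.
Seller's account: goods 334379.88 + export clearance 358.78 = 334738.66
Buyer's account: freight 1105.60 + insurance 272.58 + destination terminal 214.01 + brokerage 514.34 + duty 8802.26 + delivery 1363.30 = 12272.09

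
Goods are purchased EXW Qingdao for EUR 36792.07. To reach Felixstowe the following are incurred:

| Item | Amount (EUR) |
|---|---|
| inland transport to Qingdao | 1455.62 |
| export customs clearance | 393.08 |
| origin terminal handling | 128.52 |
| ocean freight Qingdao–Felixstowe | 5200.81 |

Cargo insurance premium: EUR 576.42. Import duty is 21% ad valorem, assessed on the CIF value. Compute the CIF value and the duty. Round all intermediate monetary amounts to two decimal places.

CIF value: EUR 44546.52; import duty: EUR 9354.77

CIF = EXW price + pre-shipment costs + freight + insurance
CIF = 36792.07 + 1455.62 + 393.08 + 128.52 + 5200.81 + 576.42 = 44546.52
Import duty = 44546.52 × 21% = 9354.77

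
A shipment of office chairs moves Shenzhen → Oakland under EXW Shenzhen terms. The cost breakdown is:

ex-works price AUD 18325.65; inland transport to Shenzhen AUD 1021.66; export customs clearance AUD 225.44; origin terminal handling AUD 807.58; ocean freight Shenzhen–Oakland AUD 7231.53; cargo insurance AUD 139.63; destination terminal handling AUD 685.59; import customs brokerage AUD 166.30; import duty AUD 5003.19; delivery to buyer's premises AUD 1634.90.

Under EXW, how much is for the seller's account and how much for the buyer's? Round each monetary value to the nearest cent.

Seller: AUD 18325.65; buyer: AUD 16915.82

EXW: the seller makes goods available at their premises; the buyer bears all onward costs.
Seller's account: goods 18325.65 = 18325.65
Buyer's account: inland to port 1021.66 + export clearance 225.44 + origin terminal 807.58 + freight 7231.53 + insurance 139.63 + destination terminal 685.59 + brokerage 166.30 + duty 5003.19 + delivery 1634.90 = 16915.82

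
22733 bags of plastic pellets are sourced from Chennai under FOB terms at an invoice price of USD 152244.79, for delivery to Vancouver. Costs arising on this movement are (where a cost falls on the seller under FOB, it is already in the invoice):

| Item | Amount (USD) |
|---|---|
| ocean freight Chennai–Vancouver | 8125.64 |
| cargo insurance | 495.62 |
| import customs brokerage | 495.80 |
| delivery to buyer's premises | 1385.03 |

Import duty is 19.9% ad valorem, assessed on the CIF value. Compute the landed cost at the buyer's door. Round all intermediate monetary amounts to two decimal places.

FOB: the seller bears costs until goods are on board at the origin port; the buyer bears freight, insurance and all costs thereafter.
CIF value = FOB price + freight + insurance = 152244.79 + 8125.64 + 495.62 = 160866.05
Import duty = 160866.05 × 19.9% = 32012.34
Buyer bears: freight 8125.64 + insurance 495.62 + brokerage 495.80 + delivery 1385.03 + duty 32012.34 = 42514.43
Landed cost = invoice 152244.79 + 42514.43 = 194759.22

Total landed cost: USD 194759.22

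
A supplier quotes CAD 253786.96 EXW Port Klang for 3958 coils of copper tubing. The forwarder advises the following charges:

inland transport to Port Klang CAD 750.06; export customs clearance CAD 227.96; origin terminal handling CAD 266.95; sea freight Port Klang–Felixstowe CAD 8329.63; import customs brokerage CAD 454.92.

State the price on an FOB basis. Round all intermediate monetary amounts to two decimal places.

FOB price: CAD 255031.93

Not relevant to the conversion: brokerage, freight — on the buyer under both terms; not part of either seller's price.
From EXW to FOB, the seller additionally bears: inland to port, export clearance, origin terminal.
FOB price = 253786.96 + 750.06 + 227.96 + 266.95 = 255031.93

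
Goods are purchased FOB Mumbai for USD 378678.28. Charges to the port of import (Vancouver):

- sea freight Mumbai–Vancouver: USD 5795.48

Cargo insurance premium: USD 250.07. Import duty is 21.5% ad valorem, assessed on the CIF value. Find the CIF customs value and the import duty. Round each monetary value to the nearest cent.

CIF = FOB price + freight + insurance
CIF = 378678.28 + 5795.48 + 250.07 = 384723.83
Import duty = 384723.83 × 21.5% = 82715.62

CIF value: USD 384723.83; import duty: USD 82715.62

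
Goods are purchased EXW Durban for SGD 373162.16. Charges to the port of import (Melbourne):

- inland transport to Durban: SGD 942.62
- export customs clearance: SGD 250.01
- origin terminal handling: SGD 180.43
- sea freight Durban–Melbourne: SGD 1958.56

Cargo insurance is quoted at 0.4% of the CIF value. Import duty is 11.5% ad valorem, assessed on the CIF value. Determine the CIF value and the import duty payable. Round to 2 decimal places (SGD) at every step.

CIF value: SGD 378005.80; import duty: SGD 43470.67

Let C be the CIF value. C = EXW price + pre-shipment costs + freight + 0.4% × C
C − 0.4% × C = 373162.16 + 942.62 + 250.01 + 180.43 + 1958.56
0.996 × C = 376493.78
C = 376493.78 / 0.996 = 378005.80
Insurance premium = 0.4% × 378005.80 = 1512.02
Import duty = 378005.80 × 11.5% = 43470.67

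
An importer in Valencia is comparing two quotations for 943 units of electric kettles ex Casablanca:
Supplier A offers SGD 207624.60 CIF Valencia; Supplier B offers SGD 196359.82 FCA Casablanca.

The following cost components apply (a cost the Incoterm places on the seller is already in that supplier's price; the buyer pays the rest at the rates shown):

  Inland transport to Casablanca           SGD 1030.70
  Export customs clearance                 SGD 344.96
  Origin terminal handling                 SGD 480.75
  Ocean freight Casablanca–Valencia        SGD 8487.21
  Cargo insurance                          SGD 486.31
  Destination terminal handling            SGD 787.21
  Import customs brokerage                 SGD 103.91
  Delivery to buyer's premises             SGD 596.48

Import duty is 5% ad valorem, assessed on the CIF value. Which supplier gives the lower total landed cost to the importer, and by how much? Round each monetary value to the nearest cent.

Supplier A (CIF):
The CIF price already equals the CIF value: 207624.60
Import duty = 207624.60 × 5% = 10381.23
Buyer bears (A): 787.21 + 103.91 + 596.48 = 1487.60
Landed cost (A) = invoice 207624.60 + 1487.60 + duty 10381.23 = 219493.43
Supplier B (FCA):
CIF value = FCA price + origin terminal + freight + insurance = 196359.82 + 480.75 + 8487.21 + 486.31 = 205814.09
Import duty = 205814.09 × 5% = 10290.70
Buyer bears (B): 480.75 + 8487.21 + 486.31 + 787.21 + 103.91 + 596.48 = 10941.87
Landed cost (B) = invoice 196359.82 + 10941.87 + duty 10290.70 = 217592.39
Difference = |219493.43 − 217592.39| = 1901.04

Supplier B is cheaper by SGD 1901.04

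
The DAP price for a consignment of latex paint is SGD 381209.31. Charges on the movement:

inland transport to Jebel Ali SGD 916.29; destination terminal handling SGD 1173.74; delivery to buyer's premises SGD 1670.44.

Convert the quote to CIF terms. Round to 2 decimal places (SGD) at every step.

Not relevant to the conversion: inland to port — on the seller under both DAP and CIF; already in the DAP price and stays in the CIF price.
From DAP to CIF, the seller no longer bears: destination terminal, delivery.
CIF price = 381209.31 − 1173.74 − 1670.44 = 378365.13

CIF price: SGD 378365.13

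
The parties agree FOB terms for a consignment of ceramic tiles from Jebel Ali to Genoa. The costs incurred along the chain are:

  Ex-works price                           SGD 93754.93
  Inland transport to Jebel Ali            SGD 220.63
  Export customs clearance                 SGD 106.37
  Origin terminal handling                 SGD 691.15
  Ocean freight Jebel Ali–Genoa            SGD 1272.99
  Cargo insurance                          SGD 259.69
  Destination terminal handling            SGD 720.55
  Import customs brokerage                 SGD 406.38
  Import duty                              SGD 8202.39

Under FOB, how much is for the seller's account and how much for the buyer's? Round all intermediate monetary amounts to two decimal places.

FOB: the seller bears costs until goods are on board at the origin port; the buyer bears freight, insurance and all costs thereafter.
Seller's account: goods 93754.93 + inland to port 220.63 + export clearance 106.37 + origin terminal 691.15 = 94773.08
Buyer's account: freight 1272.99 + insurance 259.69 + destination terminal 720.55 + brokerage 406.38 + duty 8202.39 = 10862.00

Seller: SGD 94773.08; buyer: SGD 10862.00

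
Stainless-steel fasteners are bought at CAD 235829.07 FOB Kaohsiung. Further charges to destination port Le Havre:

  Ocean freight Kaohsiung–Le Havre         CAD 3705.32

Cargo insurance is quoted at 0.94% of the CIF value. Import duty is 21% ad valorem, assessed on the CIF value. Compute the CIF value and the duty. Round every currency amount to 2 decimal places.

CIF value: CAD 241807.38; import duty: CAD 50779.55

Let C be the CIF value. C = FOB price + freight + 0.94% × C
C − 0.94% × C = 235829.07 + 3705.32
0.9906 × C = 239534.39
C = 239534.39 / 0.9906 = 241807.38
Insurance premium = 0.94% × 241807.38 = 2272.99
Import duty = 241807.38 × 21% = 50779.55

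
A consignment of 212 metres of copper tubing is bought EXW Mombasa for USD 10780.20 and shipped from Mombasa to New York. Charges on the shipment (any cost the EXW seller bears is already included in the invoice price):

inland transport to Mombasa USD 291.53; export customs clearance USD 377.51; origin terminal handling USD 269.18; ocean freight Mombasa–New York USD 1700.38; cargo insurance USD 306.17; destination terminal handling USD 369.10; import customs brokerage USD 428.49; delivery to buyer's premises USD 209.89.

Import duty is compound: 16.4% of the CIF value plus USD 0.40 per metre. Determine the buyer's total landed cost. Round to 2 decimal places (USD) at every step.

Total landed cost: USD 17068.15

EXW: the seller makes goods available at their premises; the buyer bears all onward costs.
CIF value = EXW price + inland to port + export clearance + origin terminal + freight + insurance = 10780.20 + 291.53 + 377.51 + 269.18 + 1700.38 + 306.17 = 13724.97
Ad valorem component: 13724.97 × 16.4% = 2250.90
Specific component: 212 × 0.40 = 84.80
Import duty = 2250.90 + 84.80 = 2335.70
Buyer bears: inland to port 291.53 + export clearance 377.51 + origin terminal 269.18 + freight 1700.38 + insurance 306.17 + destination terminal 369.10 + brokerage 428.49 + delivery 209.89 + duty 2335.70 = 6287.95
Landed cost = invoice 10780.20 + 6287.95 = 17068.15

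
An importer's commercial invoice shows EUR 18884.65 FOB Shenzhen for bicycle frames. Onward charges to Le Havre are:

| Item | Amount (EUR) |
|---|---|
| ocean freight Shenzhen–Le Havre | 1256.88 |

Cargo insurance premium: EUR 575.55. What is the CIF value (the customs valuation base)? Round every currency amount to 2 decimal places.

CIF = FOB price + freight + insurance
CIF = 18884.65 + 1256.88 + 575.55 = 20717.08

CIF value: EUR 20717.08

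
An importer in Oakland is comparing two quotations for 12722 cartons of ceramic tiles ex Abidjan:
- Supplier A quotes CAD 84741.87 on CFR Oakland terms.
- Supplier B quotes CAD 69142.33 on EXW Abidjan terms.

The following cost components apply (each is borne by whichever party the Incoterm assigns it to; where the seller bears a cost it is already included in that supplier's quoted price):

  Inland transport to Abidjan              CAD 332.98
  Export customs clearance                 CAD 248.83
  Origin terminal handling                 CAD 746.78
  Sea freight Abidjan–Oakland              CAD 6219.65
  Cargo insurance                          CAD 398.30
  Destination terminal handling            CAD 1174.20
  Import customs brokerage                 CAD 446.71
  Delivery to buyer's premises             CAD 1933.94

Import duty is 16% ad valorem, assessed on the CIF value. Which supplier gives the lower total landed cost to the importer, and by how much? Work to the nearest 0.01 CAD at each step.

Supplier B is cheaper by CAD 9339.51

Supplier A (CFR):
CIF value = CFR price + insurance = 84741.87 + 398.30 = 85140.17
Import duty = 85140.17 × 16% = 13622.43
Buyer bears (A): 398.30 + 1174.20 + 446.71 + 1933.94 = 3953.15
Landed cost (A) = invoice 84741.87 + 3953.15 + duty 13622.43 = 102317.45
Supplier B (EXW):
CIF value = EXW price + inland to port + export clearance + origin terminal + freight + insurance = 69142.33 + 332.98 + 248.83 + 746.78 + 6219.65 + 398.30 = 77088.87
Import duty = 77088.87 × 16% = 12334.22
Buyer bears (B): 332.98 + 248.83 + 746.78 + 6219.65 + 398.30 + 1174.20 + 446.71 + 1933.94 = 11501.39
Landed cost (B) = invoice 69142.33 + 11501.39 + duty 12334.22 = 92977.94
Difference = |102317.45 − 92977.94| = 9339.51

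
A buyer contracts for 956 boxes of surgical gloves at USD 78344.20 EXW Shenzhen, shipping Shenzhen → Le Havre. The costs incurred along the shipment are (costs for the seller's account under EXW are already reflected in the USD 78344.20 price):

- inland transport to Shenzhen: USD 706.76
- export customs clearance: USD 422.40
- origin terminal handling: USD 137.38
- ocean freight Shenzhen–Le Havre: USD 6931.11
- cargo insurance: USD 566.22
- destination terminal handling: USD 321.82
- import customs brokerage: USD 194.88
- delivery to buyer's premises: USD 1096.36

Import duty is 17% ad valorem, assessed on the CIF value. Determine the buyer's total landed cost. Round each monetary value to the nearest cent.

Total landed cost: USD 103529.50

EXW: the seller makes goods available at their premises; the buyer bears all onward costs.
CIF value = EXW price + inland to port + export clearance + origin terminal + freight + insurance = 78344.20 + 706.76 + 422.40 + 137.38 + 6931.11 + 566.22 = 87108.07
Import duty = 87108.07 × 17% = 14808.37
Buyer bears: inland to port 706.76 + export clearance 422.40 + origin terminal 137.38 + freight 6931.11 + insurance 566.22 + destination terminal 321.82 + brokerage 194.88 + delivery 1096.36 + duty 14808.37 = 25185.30
Landed cost = invoice 78344.20 + 25185.30 = 103529.50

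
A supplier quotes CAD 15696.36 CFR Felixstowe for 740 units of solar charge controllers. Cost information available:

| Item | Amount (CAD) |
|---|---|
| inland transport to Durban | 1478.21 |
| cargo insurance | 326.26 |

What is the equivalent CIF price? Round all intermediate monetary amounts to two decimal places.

Not relevant to the conversion: inland to port — on the seller under both CFR and CIF; already in the CFR price and stays in the CIF price.
From CFR to CIF, the seller additionally bears: insurance.
CIF price = 15696.36 + 326.26 = 16022.62

CIF price: CAD 16022.62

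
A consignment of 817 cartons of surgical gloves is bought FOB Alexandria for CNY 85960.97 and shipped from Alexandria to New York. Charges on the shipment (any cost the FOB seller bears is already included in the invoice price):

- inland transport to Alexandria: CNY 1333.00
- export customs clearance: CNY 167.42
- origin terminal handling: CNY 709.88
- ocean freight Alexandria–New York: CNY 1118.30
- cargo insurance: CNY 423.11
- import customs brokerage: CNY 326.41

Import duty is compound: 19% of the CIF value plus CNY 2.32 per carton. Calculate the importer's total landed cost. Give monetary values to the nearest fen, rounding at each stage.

Total landed cost: CNY 106349.68

FOB: the seller bears costs until goods are on board at the origin port; the buyer bears freight, insurance and all costs thereafter.
Already in the invoice (seller's account under FOB): inland to port, export clearance, origin terminal — exclude.
CIF value = FOB price + freight + insurance = 85960.97 + 1118.30 + 423.11 = 87502.38
Ad valorem component: 87502.38 × 19% = 16625.45
Specific component: 817 × 2.32 = 1895.44
Import duty = 16625.45 + 1895.44 = 18520.89
Buyer bears: freight 1118.30 + insurance 423.11 + brokerage 326.41 + duty 18520.89 = 20388.71
Landed cost = invoice 85960.97 + 20388.71 = 106349.68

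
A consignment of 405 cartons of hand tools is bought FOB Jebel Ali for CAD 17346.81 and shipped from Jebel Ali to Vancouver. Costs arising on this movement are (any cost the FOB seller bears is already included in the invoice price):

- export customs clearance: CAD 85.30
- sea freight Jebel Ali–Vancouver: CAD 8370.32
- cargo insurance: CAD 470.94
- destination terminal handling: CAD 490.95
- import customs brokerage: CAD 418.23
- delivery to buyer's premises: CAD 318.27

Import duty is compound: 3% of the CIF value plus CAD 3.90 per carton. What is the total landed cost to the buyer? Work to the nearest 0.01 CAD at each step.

FOB: the seller bears costs until goods are on board at the origin port; the buyer bears freight, insurance and all costs thereafter.
Already in the invoice (seller's account under FOB): export clearance — exclude.
CIF value = FOB price + freight + insurance = 17346.81 + 8370.32 + 470.94 = 26188.07
Ad valorem component: 26188.07 × 3% = 785.64
Specific component: 405 × 3.90 = 1579.50
Import duty = 785.64 + 1579.50 = 2365.14
Buyer bears: freight 8370.32 + insurance 470.94 + destination terminal 490.95 + brokerage 418.23 + delivery 318.27 + duty 2365.14 = 12433.85
Landed cost = invoice 17346.81 + 12433.85 = 29780.66

Total landed cost: CAD 29780.66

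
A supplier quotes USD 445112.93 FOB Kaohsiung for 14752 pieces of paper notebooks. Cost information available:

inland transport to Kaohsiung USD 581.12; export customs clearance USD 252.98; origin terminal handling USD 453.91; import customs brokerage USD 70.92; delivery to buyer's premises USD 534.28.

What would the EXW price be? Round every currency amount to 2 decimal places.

Not relevant to the conversion: delivery, brokerage — on the buyer under both terms; not part of either seller's price.
From FOB to EXW, the seller no longer bears: inland to port, export clearance, origin terminal.
EXW price = 445112.93 − 581.12 − 252.98 − 453.91 = 443824.92

EXW price: USD 443824.92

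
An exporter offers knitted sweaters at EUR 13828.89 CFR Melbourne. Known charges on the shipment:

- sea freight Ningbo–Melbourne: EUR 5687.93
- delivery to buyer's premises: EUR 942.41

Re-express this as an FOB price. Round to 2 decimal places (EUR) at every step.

Not relevant to the conversion: delivery — on the buyer under both terms; not part of either seller's price.
From CFR to FOB, the seller no longer bears: freight.
FOB price = 13828.89 − 5687.93 = 8140.96

FOB price: EUR 8140.96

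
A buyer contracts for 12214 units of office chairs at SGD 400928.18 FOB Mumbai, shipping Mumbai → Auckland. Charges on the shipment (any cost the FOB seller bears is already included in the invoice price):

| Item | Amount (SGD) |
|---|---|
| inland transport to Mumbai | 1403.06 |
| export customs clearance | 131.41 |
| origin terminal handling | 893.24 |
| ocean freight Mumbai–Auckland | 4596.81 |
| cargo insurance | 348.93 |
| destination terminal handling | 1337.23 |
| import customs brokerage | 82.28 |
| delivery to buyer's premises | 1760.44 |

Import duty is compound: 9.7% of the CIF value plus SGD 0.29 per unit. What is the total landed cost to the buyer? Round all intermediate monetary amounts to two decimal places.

Total landed cost: SGD 451965.70

FOB: the seller bears costs until goods are on board at the origin port; the buyer bears freight, insurance and all costs thereafter.
Already in the invoice (seller's account under FOB): inland to port, export clearance, origin terminal — exclude.
CIF value = FOB price + freight + insurance = 400928.18 + 4596.81 + 348.93 = 405873.92
Ad valorem component: 405873.92 × 9.7% = 39369.77
Specific component: 12214 × 0.29 = 3542.06
Import duty = 39369.77 + 3542.06 = 42911.83
Buyer bears: freight 4596.81 + insurance 348.93 + destination terminal 1337.23 + brokerage 82.28 + delivery 1760.44 + duty 42911.83 = 51037.52
Landed cost = invoice 400928.18 + 51037.52 = 451965.70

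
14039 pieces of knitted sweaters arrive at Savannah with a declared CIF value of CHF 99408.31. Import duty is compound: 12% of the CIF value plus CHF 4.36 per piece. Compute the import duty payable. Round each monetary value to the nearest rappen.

Import duty: CHF 73139.04

Ad valorem component: 99408.31 × 12% = 11929.00
Specific component: 14039 × 4.36 = 61210.04
Import duty = 11929.00 + 61210.04 = 73139.04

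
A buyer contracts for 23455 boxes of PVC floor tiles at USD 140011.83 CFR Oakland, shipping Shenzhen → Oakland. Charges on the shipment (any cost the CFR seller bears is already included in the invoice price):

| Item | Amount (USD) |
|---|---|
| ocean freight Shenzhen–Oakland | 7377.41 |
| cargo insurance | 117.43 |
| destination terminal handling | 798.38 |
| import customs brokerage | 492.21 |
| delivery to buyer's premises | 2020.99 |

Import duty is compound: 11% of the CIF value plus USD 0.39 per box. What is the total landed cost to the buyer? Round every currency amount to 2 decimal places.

CFR: the seller pays costs through ocean freight to the destination port, but not insurance.
Already in the invoice (seller's account under CFR): freight — exclude.
CIF value = CFR price + insurance = 140011.83 + 117.43 = 140129.26
Ad valorem component: 140129.26 × 11% = 15414.22
Specific component: 23455 × 0.39 = 9147.45
Import duty = 15414.22 + 9147.45 = 24561.67
Buyer bears: insurance 117.43 + destination terminal 798.38 + brokerage 492.21 + delivery 2020.99 + duty 24561.67 = 27990.68
Landed cost = invoice 140011.83 + 27990.68 = 168002.51

Total landed cost: USD 168002.51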